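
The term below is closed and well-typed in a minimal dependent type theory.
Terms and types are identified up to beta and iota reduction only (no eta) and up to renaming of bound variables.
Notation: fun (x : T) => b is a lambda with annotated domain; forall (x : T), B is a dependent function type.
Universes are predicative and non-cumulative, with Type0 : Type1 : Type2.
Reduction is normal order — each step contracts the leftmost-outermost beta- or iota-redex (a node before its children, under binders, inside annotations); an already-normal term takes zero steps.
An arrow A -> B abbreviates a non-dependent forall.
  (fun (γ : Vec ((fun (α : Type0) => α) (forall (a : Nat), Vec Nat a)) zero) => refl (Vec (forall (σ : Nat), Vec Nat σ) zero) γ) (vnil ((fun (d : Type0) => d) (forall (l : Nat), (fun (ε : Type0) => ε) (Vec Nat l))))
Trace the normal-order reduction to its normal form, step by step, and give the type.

normal-order reduction:
  (fun (γ : Vec ((fun (α : Type0) => α) (forall (a : Nat), Vec Nat a)) zero) => refl (Vec (forall (σ : Nat), Vec Nat σ) zero) γ) (vnil ((fun (d : Type0) => d) (forall (l : Nat), (fun (ε : Type0) => ε) (Vec Nat l))))
  ~> refl (Vec (forall (γ : Nat), Vec Nat γ) zero) (vnil ((fun (α : Type0) => α) (forall (a : Nat), (fun (σ : Type0) => σ) (Vec Nat a))))
  ~> refl (Vec (forall (γ : Nat), Vec Nat γ) zero) (vnil (forall (α : Nat), (fun (a : Type0) => a) (Vec Nat α)))
  ~> refl (Vec (forall (γ : Nat), Vec Nat γ) zero) (vnil (forall (α : Nat), Vec Nat α))
type:
  Eq (Vec (forall (γ : Nat), Vec Nat γ) zero) (vnil (forall (α : Nat), Vec Nat α)) (vnil (forall (a : Nat), Vec Nat a))


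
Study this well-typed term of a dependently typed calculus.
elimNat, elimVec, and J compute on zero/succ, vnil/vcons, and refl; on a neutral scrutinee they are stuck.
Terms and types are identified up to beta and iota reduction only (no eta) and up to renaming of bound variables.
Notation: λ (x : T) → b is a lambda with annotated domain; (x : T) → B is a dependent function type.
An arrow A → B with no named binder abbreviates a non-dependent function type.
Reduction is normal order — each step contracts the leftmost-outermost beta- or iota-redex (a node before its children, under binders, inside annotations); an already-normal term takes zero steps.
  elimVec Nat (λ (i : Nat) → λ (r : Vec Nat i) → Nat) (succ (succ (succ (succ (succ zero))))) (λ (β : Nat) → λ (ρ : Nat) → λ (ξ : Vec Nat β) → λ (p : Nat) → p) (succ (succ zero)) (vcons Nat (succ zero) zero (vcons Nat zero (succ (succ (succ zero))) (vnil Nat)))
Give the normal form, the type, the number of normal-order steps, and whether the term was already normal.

resulting normal form:
  succ (succ (succ (succ (succ zero))))
inferred type:
  Nat
steps to reach normal form (normal order): 11
term was already normal: no
first contracted redex: an elimVec iota-redex


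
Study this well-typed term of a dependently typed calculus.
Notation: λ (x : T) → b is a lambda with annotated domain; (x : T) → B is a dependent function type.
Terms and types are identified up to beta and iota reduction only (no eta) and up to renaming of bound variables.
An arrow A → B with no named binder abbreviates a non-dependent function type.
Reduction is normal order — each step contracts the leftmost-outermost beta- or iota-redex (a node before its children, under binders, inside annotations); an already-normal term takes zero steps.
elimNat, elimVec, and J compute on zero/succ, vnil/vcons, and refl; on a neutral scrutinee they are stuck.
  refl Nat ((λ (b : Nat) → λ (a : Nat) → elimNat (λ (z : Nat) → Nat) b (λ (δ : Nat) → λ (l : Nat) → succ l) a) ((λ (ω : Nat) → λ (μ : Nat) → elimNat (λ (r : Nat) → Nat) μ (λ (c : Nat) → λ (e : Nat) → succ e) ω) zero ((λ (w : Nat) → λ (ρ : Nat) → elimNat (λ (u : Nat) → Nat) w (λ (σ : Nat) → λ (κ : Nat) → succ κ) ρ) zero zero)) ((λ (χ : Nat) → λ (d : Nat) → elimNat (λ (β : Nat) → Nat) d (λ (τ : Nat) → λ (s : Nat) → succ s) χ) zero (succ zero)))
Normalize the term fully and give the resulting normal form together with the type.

resulting normal form:
  refl Nat (succ zero)
type:
  Eq Nat (succ zero) (succ zero)


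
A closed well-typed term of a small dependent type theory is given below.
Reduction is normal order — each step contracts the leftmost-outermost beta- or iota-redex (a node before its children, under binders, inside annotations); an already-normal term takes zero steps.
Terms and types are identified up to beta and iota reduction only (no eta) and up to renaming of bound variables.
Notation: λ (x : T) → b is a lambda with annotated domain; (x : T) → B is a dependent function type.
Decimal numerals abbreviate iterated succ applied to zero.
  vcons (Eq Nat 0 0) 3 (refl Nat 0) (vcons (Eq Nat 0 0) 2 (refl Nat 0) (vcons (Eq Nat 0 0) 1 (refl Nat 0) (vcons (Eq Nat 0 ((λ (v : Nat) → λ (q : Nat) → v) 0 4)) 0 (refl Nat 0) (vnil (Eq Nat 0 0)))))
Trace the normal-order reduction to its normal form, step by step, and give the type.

normal-order reduction sequence:
  vcons (Eq Nat 0 0) 3 (refl Nat 0) (vcons (Eq Nat 0 0) 2 (refl Nat 0) (vcons (Eq Nat 0 0) 1 (refl Nat 0) (vcons (Eq Nat 0 ((λ (v : Nat) → λ (q : Nat) → v) 0 4)) 0 (refl Nat 0) (vnil (Eq Nat 0 0)))))
  ~> vcons (Eq Nat 0 0) 3 (refl Nat 0) (vcons (Eq Nat 0 0) 2 (refl Nat 0) (vcons (Eq Nat 0 0) 1 (refl Nat 0) (vcons (Eq Nat 0 ((λ (v : Nat) → 0) 4)) 0 (refl Nat 0) (vnil (Eq Nat 0 0)))))
  ~> vcons (Eq Nat 0 0) 3 (refl Nat 0) (vcons (Eq Nat 0 0) 2 (refl Nat 0) (vcons (Eq Nat 0 0) 1 (refl Nat 0) (vcons (Eq Nat 0 0) 0 (refl Nat 0) (vnil (Eq Nat 0 0)))))
the term's type:
  Vec (Eq Nat 0 0) 4


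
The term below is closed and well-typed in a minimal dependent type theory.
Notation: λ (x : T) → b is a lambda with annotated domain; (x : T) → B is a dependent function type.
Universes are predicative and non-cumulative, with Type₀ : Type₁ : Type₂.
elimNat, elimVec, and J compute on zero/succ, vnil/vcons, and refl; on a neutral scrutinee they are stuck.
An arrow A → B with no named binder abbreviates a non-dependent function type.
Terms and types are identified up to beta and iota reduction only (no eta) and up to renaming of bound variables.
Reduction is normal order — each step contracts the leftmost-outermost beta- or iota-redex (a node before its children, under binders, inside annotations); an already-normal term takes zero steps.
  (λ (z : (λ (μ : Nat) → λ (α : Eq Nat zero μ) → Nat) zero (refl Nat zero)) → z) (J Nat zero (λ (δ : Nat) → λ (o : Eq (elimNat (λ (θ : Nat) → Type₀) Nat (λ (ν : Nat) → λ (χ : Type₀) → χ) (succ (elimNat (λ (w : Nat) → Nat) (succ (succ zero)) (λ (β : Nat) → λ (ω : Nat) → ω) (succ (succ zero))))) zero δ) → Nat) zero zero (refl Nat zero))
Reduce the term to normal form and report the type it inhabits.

normal form:
  zero
type:
  Nat


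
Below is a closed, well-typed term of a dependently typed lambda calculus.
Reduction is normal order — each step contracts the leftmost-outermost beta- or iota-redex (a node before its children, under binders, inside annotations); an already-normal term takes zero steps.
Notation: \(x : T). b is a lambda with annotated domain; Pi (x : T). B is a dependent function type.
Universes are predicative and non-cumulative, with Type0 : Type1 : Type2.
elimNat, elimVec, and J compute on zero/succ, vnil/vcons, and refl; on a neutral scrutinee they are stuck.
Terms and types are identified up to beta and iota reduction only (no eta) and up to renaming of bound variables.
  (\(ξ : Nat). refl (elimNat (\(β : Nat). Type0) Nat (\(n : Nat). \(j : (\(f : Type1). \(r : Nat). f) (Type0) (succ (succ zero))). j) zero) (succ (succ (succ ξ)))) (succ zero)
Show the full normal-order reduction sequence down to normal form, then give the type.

normal-order reduction sequence:
  (\(ξ : Nat). refl (elimNat (\(β : Nat). Type0) Nat (\(n : Nat). \(j : (\(f : Type1). \(r : Nat). f) (Type0) (succ (succ zero))). j) zero) (succ (succ (succ ξ)))) (succ zero)
  ~> refl (elimNat (\(ξ : Nat). Type0) Nat (\(β : Nat). \(n : (\(j : Type1). \(f : Nat). j) (Type0) (succ (succ zero))). n) zero) (succ (succ (succ (succ zero))))
  ~> refl Nat (succ (succ (succ (succ zero))))
type:
  Eq Nat (succ (succ (succ (succ zero)))) (succ (succ (succ (succ zero))))


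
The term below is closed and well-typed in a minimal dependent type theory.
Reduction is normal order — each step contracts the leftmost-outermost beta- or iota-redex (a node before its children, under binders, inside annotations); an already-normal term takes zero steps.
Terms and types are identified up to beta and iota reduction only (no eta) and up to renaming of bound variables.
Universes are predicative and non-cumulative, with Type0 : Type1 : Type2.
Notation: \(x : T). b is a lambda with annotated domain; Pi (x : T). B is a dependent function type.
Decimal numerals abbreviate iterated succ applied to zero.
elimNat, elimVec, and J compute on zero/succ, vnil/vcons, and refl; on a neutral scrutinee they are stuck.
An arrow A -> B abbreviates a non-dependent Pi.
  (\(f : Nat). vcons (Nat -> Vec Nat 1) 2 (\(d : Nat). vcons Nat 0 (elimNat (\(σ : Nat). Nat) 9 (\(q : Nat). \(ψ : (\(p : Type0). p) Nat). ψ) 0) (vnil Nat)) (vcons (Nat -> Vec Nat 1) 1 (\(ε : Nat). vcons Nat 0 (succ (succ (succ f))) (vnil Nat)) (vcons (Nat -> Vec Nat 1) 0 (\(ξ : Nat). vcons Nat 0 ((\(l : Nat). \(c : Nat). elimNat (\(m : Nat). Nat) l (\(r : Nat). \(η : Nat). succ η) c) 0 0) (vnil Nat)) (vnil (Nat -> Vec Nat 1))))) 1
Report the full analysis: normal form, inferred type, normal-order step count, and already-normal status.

reduced normal form:
  vcons (Nat -> Vec Nat 1) 2 (\(f : Nat). vcons Nat 0 9 (vnil Nat)) (vcons (Nat -> Vec Nat 1) 1 (\(d : Nat). vcons Nat 0 4 (vnil Nat)) (vcons (Nat -> Vec Nat 1) 0 (\(σ : Nat). vcons Nat 0 0 (vnil Nat)) (vnil (Nat -> Vec Nat 1))))
inferred type:
  Vec (Nat -> Vec Nat 1) 3
steps to reach normal form (normal order): 5
term was already normal: no
first redex: a beta-redex


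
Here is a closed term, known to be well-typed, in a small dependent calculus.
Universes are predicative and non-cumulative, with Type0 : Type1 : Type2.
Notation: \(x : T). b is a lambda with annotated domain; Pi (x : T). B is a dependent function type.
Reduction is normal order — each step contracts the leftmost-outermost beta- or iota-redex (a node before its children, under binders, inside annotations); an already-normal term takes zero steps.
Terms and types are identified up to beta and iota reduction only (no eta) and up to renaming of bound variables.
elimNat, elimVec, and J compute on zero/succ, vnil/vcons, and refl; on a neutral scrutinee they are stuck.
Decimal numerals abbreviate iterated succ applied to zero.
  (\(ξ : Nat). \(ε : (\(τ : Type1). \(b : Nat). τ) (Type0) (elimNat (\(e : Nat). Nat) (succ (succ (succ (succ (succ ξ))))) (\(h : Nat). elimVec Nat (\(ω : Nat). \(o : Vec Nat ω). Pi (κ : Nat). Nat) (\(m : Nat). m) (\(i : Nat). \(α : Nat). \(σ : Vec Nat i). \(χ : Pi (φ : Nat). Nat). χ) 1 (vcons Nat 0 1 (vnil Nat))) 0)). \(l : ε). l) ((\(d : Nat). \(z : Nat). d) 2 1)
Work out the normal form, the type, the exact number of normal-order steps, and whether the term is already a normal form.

resulting normal form:
  \(ξ : Type0). \(ε : ξ). ε
type:
  Pi (ξ : Type0). Pi (ε : ξ). ξ
reduction steps (normal order): 3
already normal: no
first redex: a beta-redex


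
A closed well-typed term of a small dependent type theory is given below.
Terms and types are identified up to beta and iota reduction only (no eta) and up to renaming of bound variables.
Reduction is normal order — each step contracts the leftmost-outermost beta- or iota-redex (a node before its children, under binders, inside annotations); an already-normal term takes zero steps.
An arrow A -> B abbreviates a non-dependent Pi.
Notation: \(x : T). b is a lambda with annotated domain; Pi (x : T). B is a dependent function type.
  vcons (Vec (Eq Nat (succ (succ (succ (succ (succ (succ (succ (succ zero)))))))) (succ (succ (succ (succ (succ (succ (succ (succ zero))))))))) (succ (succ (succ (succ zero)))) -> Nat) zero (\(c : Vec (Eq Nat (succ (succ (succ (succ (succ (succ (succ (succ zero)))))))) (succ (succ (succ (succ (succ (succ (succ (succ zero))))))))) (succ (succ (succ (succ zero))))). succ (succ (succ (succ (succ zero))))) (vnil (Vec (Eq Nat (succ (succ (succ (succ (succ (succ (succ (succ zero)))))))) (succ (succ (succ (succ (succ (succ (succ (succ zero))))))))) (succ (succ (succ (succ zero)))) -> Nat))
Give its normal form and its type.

normal form:
  vcons (Vec (Eq Nat (succ (succ (succ (succ (succ (succ (succ (succ zero)))))))) (succ (succ (succ (succ (succ (succ (succ (succ zero))))))))) (succ (succ (succ (succ zero)))) -> Nat) zero (\(c : Vec (Eq Nat (succ (succ (succ (succ (succ (succ (succ (succ zero)))))))) (succ (succ (succ (succ (succ (succ (succ (succ zero))))))))) (succ (succ (succ (succ zero))))). succ (succ (succ (succ (succ zero))))) (vnil (Vec (Eq Nat (succ (succ (succ (succ (succ (succ (succ (succ zero)))))))) (succ (succ (succ (succ (succ (succ (succ (succ zero))))))))) (succ (succ (succ (succ zero)))) -> Nat))
type:
  Vec (Vec (Eq Nat (succ (succ (succ (succ (succ (succ (succ (succ zero)))))))) (succ (succ (succ (succ (succ (succ (succ (succ zero))))))))) (succ (succ (succ (succ zero)))) -> Nat) (succ zero)
observation: the term is already in normal form.


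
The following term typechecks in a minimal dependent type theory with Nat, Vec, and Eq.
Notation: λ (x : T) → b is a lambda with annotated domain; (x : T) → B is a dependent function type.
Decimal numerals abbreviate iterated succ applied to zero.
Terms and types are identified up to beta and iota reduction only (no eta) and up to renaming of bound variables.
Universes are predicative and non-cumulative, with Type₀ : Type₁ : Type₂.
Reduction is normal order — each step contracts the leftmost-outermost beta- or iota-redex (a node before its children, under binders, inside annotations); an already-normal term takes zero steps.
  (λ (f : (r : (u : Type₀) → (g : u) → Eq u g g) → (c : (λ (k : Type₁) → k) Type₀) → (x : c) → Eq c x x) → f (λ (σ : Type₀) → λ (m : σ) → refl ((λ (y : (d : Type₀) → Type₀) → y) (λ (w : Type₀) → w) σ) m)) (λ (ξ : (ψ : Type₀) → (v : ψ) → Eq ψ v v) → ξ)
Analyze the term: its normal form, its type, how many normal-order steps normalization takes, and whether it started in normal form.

normal form:
  λ (f : Type₀) → λ (r : f) → refl f r
the term's type:
  (f : Type₀) → (r : f) → Eq f r r
reduction steps (normal order): 4
started in normal form: no
first redex: a beta-redex


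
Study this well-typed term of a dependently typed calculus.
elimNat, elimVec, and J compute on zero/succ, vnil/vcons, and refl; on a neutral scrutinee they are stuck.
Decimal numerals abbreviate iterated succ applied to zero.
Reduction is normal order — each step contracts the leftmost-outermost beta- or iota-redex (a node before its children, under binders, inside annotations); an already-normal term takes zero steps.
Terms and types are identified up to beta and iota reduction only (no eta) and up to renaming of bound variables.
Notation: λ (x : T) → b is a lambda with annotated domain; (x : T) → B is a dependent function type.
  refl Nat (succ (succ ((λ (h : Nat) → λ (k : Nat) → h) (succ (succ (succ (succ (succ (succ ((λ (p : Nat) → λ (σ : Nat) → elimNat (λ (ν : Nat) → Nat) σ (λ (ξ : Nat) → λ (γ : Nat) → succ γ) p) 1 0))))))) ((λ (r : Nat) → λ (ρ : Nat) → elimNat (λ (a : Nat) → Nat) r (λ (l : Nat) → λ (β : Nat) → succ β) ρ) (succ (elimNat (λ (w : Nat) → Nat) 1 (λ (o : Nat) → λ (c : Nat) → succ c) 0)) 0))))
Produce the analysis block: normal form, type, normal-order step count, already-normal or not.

reduced normal form:
  refl Nat 9
the term's type:
  Eq Nat 9 9
steps to reach normal form (normal order): 8
already normal: no
first redex: a beta-redex


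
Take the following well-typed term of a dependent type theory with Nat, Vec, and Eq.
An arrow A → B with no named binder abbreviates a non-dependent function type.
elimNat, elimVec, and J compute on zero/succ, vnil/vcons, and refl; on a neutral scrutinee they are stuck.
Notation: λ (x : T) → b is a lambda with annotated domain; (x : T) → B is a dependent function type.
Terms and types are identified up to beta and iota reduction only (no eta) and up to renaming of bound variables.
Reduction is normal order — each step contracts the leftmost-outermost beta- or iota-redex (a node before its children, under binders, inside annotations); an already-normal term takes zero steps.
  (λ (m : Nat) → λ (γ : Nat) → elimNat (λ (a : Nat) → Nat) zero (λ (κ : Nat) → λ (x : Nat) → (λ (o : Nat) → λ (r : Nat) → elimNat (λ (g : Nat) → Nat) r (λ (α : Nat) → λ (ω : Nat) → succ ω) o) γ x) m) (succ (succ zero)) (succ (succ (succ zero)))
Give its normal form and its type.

resulting normal form:
  succ (succ (succ (succ (succ (succ zero)))))
type:
  Nat


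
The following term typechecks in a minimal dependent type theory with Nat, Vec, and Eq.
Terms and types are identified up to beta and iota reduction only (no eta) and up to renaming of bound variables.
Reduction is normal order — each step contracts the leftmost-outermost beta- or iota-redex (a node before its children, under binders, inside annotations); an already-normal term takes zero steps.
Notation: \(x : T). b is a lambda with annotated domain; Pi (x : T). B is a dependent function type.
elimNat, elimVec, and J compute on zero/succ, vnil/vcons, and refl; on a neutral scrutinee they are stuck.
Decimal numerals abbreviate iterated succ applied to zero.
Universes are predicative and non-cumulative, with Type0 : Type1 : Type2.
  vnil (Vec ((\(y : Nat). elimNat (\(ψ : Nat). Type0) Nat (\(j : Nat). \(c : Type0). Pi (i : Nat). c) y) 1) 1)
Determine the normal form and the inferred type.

normal form:
  vnil (Vec (Pi (y : Nat). Nat) 1)
the term's type:
  Vec (Vec (Pi (y : Nat). Nat) 1) 0


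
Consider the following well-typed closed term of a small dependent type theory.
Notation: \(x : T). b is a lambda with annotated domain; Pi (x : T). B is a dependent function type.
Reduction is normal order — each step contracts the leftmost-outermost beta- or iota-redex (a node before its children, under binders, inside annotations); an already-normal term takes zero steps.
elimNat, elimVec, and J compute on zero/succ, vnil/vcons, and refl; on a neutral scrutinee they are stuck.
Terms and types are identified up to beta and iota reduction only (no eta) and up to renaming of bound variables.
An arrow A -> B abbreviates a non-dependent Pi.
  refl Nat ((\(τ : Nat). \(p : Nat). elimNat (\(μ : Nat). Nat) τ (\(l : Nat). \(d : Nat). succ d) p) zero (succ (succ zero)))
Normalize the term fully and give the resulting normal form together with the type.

normal form:
  refl Nat (succ (succ zero))
type:
  Eq Nat (succ (succ zero)) (succ (succ zero))


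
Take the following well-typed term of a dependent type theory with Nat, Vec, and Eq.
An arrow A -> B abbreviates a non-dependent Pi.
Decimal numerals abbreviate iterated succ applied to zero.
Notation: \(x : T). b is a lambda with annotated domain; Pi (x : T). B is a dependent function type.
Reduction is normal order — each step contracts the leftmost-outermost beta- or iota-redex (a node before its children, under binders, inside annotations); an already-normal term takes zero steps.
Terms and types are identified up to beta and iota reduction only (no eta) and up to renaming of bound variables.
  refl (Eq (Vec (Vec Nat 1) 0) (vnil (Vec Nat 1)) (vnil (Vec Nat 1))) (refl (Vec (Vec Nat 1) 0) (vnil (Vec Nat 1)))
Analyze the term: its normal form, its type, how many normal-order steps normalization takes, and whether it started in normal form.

normal form:
  refl (Eq (Vec (Vec Nat 1) 0) (vnil (Vec Nat 1)) (vnil (Vec Nat 1))) (refl (Vec (Vec Nat 1) 0) (vnil (Vec Nat 1)))
type:
  Eq (Eq (Vec (Vec Nat 1) 0) (vnil (Vec Nat 1)) (vnil (Vec Nat 1))) (refl (Vec (Vec Nat 1) 0) (vnil (Vec Nat 1))) (refl (Vec (Vec Nat 1) 0) (vnil (Vec Nat 1)))
normal-order step count: 0
term was already normal: yes


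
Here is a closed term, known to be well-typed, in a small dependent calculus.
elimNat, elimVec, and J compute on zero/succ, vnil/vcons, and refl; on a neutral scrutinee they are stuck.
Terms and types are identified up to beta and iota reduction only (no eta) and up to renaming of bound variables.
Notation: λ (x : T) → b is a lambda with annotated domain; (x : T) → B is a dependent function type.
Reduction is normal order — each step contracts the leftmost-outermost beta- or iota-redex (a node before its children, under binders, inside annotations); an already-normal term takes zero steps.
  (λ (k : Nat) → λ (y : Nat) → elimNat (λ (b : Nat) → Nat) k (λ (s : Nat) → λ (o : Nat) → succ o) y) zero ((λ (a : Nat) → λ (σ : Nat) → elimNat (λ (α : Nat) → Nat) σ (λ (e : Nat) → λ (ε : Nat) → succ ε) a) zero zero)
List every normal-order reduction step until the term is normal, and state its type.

reduction (normal order):
  (λ (k : Nat) → λ (y : Nat) → elimNat (λ (b : Nat) → Nat) k (λ (s : Nat) → λ (o : Nat) → succ o) y) zero ((λ (a : Nat) → λ (σ : Nat) → elimNat (λ (α : Nat) → Nat) σ (λ (e : Nat) → λ (ε : Nat) → succ ε) a) zero zero)
  ~> (λ (k : Nat) → elimNat (λ (y : Nat) → Nat) zero (λ (b : Nat) → λ (s : Nat) → succ s) k) ((λ (o : Nat) → λ (a : Nat) → elimNat (λ (σ : Nat) → Nat) a (λ (α : Nat) → λ (e : Nat) → succ e) o) zero zero)
  ~> elimNat (λ (k : Nat) → Nat) zero (λ (y : Nat) → λ (b : Nat) → succ b) ((λ (s : Nat) → λ (o : Nat) → elimNat (λ (a : Nat) → Nat) o (λ (σ : Nat) → λ (α : Nat) → succ α) s) zero zero)
  ~> elimNat (λ (k : Nat) → Nat) zero (λ (y : Nat) → λ (b : Nat) → succ b) ((λ (s : Nat) → elimNat (λ (o : Nat) → Nat) s (λ (a : Nat) → λ (σ : Nat) → succ σ) zero) zero)
  ~> elimNat (λ (k : Nat) → Nat) zero (λ (y : Nat) → λ (b : Nat) → succ b) (elimNat (λ (s : Nat) → Nat) zero (λ (o : Nat) → λ (a : Nat) → succ a) zero)
  ~> elimNat (λ (k : Nat) → Nat) zero (λ (y : Nat) → λ (b : Nat) → succ b) zero
  ~> zero
the term's type:
  Nat


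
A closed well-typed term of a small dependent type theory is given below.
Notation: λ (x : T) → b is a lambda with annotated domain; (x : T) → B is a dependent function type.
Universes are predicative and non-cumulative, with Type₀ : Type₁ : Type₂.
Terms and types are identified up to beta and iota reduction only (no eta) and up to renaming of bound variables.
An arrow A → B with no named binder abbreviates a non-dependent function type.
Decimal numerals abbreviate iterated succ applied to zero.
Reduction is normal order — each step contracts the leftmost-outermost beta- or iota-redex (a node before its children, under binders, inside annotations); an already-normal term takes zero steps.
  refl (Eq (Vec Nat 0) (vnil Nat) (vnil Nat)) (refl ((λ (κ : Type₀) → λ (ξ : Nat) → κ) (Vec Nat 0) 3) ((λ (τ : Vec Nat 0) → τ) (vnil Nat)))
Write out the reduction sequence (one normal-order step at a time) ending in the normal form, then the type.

normal-order reduction:
  refl (Eq (Vec Nat 0) (vnil Nat) (vnil Nat)) (refl ((λ (κ : Type₀) → λ (ξ : Nat) → κ) (Vec Nat 0) 3) ((λ (τ : Vec Nat 0) → τ) (vnil Nat)))
  ~> refl (Eq (Vec Nat 0) (vnil Nat) (vnil Nat)) (refl ((λ (κ : Nat) → Vec Nat 0) 3) ((λ (ξ : Vec Nat 0) → ξ) (vnil Nat)))
  ~> refl (Eq (Vec Nat 0) (vnil Nat) (vnil Nat)) (refl (Vec Nat 0) ((λ (κ : Vec Nat 0) → κ) (vnil Nat)))
  ~> refl (Eq (Vec Nat 0) (vnil Nat) (vnil Nat)) (refl (Vec Nat 0) (vnil Nat))
the term's type:
  Eq (Eq (Vec Nat 0) (vnil Nat) (vnil Nat)) (refl (Vec Nat 0) (vnil Nat)) (refl (Vec Nat 0) (vnil Nat))


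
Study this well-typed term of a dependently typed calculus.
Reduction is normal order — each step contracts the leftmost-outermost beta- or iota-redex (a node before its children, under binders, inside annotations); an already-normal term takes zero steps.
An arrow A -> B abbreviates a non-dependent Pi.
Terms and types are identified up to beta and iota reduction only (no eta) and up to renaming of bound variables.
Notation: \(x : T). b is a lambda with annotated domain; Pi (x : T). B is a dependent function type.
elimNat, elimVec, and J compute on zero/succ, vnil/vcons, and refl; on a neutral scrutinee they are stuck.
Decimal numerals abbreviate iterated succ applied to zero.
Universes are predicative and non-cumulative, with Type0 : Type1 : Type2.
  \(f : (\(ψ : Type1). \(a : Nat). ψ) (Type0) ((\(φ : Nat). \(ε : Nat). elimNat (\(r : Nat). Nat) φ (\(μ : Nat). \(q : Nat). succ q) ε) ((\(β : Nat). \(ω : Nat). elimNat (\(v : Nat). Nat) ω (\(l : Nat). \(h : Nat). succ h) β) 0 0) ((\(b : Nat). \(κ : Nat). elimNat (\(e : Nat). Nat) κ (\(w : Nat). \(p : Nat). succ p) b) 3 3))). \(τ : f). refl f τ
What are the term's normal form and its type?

reduced normal form:
  \(f : Type0). \(ψ : f). refl f ψ
type:
  Pi (f : Type0). Pi (ψ : f). Eq f ψ ψ
observation: 2 normal-order steps separate the term from its normal form.


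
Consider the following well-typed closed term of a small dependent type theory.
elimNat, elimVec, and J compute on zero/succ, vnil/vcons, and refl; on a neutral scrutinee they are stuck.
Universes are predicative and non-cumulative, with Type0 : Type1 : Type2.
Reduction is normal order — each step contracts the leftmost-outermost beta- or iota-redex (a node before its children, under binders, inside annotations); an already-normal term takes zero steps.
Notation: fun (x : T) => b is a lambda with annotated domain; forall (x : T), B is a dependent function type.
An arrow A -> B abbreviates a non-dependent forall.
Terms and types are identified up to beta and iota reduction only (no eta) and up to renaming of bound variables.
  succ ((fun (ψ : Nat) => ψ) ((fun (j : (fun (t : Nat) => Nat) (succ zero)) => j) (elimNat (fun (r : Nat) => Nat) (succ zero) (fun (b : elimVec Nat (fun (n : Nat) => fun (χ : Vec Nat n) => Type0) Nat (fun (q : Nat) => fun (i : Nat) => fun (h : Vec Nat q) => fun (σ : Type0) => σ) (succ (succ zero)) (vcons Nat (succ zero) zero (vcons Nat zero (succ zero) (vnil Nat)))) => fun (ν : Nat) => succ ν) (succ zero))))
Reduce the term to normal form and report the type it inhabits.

normal form:
  succ (succ (succ zero))
inferred type:
  Nat


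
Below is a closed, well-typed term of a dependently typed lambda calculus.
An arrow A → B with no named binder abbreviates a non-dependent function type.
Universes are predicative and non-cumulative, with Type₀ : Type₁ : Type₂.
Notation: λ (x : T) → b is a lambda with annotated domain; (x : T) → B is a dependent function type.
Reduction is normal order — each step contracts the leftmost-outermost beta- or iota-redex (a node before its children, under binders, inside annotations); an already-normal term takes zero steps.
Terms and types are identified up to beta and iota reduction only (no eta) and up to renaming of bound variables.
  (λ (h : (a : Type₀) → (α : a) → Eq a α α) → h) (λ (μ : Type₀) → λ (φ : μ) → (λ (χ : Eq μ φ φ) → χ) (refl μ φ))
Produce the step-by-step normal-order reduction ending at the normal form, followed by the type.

reduction (normal order):
  (λ (h : (a : Type₀) → (α : a) → Eq a α α) → h) (λ (μ : Type₀) → λ (φ : μ) → (λ (χ : Eq μ φ φ) → χ) (refl μ φ))
  ~> λ (h : Type₀) → λ (a : h) → (λ (α : Eq h a a) → α) (refl h a)
  ~> λ (h : Type₀) → λ (a : h) → refl h a
inferred type:
  (h : Type₀) → (a : h) → Eq h a a


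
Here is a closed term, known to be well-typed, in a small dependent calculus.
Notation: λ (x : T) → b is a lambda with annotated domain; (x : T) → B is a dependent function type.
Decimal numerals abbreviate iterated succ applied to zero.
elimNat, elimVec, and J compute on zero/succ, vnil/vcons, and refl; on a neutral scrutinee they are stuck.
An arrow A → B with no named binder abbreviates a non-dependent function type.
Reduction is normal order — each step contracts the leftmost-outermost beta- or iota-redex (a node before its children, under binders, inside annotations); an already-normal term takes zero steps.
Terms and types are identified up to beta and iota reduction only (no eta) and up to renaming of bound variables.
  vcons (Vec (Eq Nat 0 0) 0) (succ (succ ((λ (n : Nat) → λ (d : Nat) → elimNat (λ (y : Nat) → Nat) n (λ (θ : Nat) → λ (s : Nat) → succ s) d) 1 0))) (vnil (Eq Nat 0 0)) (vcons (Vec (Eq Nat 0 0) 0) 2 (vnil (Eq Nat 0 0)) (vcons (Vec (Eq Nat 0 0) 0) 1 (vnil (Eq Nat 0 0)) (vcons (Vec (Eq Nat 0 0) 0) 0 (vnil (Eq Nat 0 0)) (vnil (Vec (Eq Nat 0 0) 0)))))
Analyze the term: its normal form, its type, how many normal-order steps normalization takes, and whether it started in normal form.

reduced normal form:
  vcons (Vec (Eq Nat 0 0) 0) 3 (vnil (Eq Nat 0 0)) (vcons (Vec (Eq Nat 0 0) 0) 2 (vnil (Eq Nat 0 0)) (vcons (Vec (Eq Nat 0 0) 0) 1 (vnil (Eq Nat 0 0)) (vcons (Vec (Eq Nat 0 0) 0) 0 (vnil (Eq Nat 0 0)) (vnil (Vec (Eq Nat 0 0) 0)))))
the term's type:
  Vec (Vec (Eq Nat 0 0) 0) 4
reduction steps (normal order): 3
started in normal form: no
first contracted redex: a beta-redex


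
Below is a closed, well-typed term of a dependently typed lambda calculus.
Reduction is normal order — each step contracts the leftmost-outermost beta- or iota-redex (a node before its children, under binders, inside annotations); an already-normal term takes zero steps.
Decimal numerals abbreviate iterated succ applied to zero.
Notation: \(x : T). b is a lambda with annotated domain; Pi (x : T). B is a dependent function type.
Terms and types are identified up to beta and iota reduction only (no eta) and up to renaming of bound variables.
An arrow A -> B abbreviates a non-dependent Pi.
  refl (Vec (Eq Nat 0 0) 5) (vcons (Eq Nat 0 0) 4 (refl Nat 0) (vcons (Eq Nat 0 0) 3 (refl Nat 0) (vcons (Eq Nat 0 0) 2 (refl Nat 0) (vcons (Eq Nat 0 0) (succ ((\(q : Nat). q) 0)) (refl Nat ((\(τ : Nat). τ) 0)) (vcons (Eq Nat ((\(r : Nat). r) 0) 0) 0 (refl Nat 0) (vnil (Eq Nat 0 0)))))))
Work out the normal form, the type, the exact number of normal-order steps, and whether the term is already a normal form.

resulting normal form:
  refl (Vec (Eq Nat 0 0) 5) (vcons (Eq Nat 0 0) 4 (refl Nat 0) (vcons (Eq Nat 0 0) 3 (refl Nat 0) (vcons (Eq Nat 0 0) 2 (refl Nat 0) (vcons (Eq Nat 0 0) 1 (refl Nat 0) (vcons (Eq Nat 0 0) 0 (refl Nat 0) (vnil (Eq Nat 0 0)))))))
type:
  Eq (Vec (Eq Nat 0 0) 5) (vcons (Eq Nat 0 0) 4 (refl Nat 0) (vcons (Eq Nat 0 0) 3 (refl Nat 0) (vcons (Eq Nat 0 0) 2 (refl Nat 0) (vcons (Eq Nat 0 0) 1 (refl Nat 0) (vcons (Eq Nat 0 0) 0 (refl Nat 0) (vnil (Eq Nat 0 0))))))) (vcons (Eq Nat 0 0) 4 (refl Nat 0) (vcons (Eq Nat 0 0) 3 (refl Nat 0) (vcons (Eq Nat 0 0) 2 (refl Nat 0) (vcons (Eq Nat 0 0) 1 (refl Nat 0) (vcons (Eq Nat 0 0) 0 (refl Nat 0) (vnil (Eq Nat 0 0)))))))
steps to reach normal form (normal order): 3
term was already normal: no
first redex: a beta-redex


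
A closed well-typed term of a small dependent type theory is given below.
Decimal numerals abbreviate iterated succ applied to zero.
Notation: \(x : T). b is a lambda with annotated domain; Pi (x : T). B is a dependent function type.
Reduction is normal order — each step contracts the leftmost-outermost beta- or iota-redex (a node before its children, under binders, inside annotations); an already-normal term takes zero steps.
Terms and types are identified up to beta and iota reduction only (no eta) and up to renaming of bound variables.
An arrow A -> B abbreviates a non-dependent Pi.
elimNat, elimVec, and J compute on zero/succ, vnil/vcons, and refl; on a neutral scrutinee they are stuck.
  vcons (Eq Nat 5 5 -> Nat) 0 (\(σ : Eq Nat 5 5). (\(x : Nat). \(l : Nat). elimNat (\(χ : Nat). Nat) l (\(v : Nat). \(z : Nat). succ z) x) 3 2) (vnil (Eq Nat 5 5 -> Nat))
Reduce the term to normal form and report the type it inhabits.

normal form:
  vcons (Eq Nat 5 5 -> Nat) 0 (\(σ : Eq Nat 5 5). 5) (vnil (Eq Nat 5 5 -> Nat))
type:
  Vec (Eq Nat 5 5 -> Nat) 1
observation: reduction starts at a beta-redex, and 12 normal-order steps reach the normal form.


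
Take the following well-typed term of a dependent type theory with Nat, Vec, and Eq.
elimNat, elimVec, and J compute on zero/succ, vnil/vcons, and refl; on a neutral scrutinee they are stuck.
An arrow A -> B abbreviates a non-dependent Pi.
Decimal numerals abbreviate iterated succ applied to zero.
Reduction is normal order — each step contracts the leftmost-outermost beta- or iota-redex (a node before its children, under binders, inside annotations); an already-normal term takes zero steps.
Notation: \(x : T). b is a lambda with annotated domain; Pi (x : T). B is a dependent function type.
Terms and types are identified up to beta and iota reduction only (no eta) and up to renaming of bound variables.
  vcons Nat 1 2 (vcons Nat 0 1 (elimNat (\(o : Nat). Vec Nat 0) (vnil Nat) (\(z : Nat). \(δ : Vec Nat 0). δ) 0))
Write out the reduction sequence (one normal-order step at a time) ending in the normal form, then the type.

reduction (normal order):
  vcons Nat 1 2 (vcons Nat 0 1 (elimNat (\(o : Nat). Vec Nat 0) (vnil Nat) (\(z : Nat). \(δ : Vec Nat 0). δ) 0))
  ~> vcons Nat 1 2 (vcons Nat 0 1 (vnil Nat))
inferred type:
  Vec Nat 2


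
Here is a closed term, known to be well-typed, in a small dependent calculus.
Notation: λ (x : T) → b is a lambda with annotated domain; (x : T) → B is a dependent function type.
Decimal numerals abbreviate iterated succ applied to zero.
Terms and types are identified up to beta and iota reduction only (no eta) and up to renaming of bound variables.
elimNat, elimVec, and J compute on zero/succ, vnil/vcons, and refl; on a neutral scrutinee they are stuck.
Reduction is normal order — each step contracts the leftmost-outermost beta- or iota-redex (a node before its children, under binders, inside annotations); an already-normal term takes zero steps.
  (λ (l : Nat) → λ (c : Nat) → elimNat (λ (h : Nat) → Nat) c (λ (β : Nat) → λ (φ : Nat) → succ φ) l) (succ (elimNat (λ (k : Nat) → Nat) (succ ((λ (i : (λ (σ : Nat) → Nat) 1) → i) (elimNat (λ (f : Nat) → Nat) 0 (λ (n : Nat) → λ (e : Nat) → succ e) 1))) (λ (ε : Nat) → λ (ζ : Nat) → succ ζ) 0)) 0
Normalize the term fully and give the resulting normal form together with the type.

normal form:
  3
type:
  Nat


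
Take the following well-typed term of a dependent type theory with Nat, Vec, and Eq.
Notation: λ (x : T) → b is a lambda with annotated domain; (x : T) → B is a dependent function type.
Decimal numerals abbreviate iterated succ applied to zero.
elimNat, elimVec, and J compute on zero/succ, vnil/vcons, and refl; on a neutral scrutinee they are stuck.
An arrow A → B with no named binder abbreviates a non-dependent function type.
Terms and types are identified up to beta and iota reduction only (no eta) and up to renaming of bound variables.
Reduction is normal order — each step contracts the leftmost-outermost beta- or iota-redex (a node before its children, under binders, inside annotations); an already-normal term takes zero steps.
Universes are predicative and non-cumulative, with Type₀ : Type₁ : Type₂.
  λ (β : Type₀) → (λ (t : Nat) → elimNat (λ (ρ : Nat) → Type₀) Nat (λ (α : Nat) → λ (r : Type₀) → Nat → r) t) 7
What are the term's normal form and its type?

reduced normal form:
  λ (β : Type₀) → Nat → Nat → Nat → Nat → Nat → Nat → Nat → Nat
the term's type:
  Type₀ → Type₀
observation: 23 normal-order steps separate the term from its normal form.


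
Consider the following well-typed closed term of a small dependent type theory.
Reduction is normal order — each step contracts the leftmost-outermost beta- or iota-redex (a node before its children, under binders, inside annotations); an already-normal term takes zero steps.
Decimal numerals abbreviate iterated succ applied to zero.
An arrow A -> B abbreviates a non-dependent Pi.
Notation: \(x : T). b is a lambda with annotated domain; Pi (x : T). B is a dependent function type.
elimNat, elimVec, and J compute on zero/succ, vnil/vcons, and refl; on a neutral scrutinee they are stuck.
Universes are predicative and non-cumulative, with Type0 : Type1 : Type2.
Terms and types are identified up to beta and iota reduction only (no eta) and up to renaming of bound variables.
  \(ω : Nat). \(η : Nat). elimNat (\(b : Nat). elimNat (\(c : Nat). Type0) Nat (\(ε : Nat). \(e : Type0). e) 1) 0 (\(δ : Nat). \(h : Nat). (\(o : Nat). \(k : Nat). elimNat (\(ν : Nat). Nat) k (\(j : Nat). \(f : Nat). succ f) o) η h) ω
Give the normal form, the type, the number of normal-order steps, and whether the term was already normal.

resulting normal form:
  \(ω : Nat). \(η : Nat). elimNat (\(b : Nat). Nat) 0 (\(c : Nat). \(ε : Nat). elimNat (\(e : Nat). Nat) ε (\(δ : Nat). \(h : Nat). succ h) η) ω
inferred type:
  Nat -> Nat -> Nat
normal-order step count: 6
already normal: no
first redex: an elimNat iota-redex


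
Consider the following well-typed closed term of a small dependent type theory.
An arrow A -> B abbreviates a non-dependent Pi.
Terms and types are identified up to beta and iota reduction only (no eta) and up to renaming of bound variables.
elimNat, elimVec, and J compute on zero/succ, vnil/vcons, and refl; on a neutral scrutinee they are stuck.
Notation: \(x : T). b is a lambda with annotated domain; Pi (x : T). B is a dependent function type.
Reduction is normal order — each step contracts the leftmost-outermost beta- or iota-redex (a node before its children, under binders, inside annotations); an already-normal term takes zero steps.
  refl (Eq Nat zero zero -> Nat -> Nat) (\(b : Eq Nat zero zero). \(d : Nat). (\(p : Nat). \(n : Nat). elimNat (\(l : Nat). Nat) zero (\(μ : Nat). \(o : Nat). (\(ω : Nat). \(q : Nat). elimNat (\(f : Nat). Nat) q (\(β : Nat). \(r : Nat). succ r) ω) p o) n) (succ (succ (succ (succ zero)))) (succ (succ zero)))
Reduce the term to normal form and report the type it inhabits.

resulting normal form:
  refl (Eq Nat zero zero -> Nat -> Nat) (\(b : Eq Nat zero zero). \(d : Nat). succ (succ (succ (succ (succ (succ (succ (succ zero))))))))
type:
  Eq (Eq Nat zero zero -> Nat -> Nat) (\(b : Eq Nat zero zero). \(d : Nat). succ (succ (succ (succ (succ (succ (succ (succ zero)))))))) (\(p : Eq Nat zero zero). \(n : Nat). succ (succ (succ (succ (succ (succ (succ (succ zero))))))))


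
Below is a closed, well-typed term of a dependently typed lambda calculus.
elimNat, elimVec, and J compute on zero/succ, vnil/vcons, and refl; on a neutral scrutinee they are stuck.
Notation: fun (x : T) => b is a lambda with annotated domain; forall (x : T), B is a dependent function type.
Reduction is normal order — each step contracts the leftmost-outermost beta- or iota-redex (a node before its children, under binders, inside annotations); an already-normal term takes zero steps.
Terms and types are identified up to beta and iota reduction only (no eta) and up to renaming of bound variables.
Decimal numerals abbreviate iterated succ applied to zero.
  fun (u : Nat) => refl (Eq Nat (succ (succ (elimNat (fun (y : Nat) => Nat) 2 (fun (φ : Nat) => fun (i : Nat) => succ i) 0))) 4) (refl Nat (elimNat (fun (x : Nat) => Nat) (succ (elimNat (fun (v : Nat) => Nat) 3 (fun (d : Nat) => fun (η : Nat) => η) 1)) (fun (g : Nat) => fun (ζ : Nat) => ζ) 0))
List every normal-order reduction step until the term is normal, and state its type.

normal-order reduction sequence:
  fun (u : Nat) => refl (Eq Nat (succ (succ (elimNat (fun (y : Nat) => Nat) 2 (fun (φ : Nat) => fun (i : Nat) => succ i) 0))) 4) (refl Nat (elimNat (fun (x : Nat) => Nat) (succ (elimNat (fun (v : Nat) => Nat) 3 (fun (d : Nat) => fun (η : Nat) => η) 1)) (fun (g : Nat) => fun (ζ : Nat) => ζ) 0))
  ~> fun (u : Nat) => refl (Eq Nat 4 4) (refl Nat (elimNat (fun (y : Nat) => Nat) (succ (elimNat (fun (φ : Nat) => Nat) 3 (fun (i : Nat) => fun (x : Nat) => x) 1)) (fun (v : Nat) => fun (d : Nat) => d) 0))
  ~> fun (u : Nat) => refl (Eq Nat 4 4) (refl Nat (succ (elimNat (fun (y : Nat) => Nat) 3 (fun (φ : Nat) => fun (i : Nat) => i) 1)))
  ~> fun (u : Nat) => refl (Eq Nat 4 4) (refl Nat (succ ((fun (y : Nat) => fun (φ : Nat) => φ) 0 (elimNat (fun (i : Nat) => Nat) 3 (fun (x : Nat) => fun (v : Nat) => v) 0))))
  ~> fun (u : Nat) => refl (Eq Nat 4 4) (refl Nat (succ ((fun (y : Nat) => y) (elimNat (fun (φ : Nat) => Nat) 3 (fun (i : Nat) => fun (x : Nat) => x) 0))))
  ~> fun (u : Nat) => refl (Eq Nat 4 4) (refl Nat (succ (elimNat (fun (y : Nat) => Nat) 3 (fun (φ : Nat) => fun (i : Nat) => i) 0)))
  ~> fun (u : Nat) => refl (Eq Nat 4 4) (refl Nat 4)
inferred type:
  forall (u : Nat), Eq (Eq Nat 4 4) (refl Nat 4) (refl Nat 4)
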